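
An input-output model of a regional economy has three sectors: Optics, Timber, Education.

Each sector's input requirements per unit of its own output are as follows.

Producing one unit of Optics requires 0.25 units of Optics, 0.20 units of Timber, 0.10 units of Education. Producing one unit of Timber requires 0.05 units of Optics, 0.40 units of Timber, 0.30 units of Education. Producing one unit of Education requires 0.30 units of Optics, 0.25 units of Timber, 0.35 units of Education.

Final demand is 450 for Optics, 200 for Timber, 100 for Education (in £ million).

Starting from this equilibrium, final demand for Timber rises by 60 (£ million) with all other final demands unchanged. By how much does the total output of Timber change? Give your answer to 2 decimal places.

Δx_2 = 142.60

I − A =
  [   0.75    -0.05    -0.30]
  [  -0.20     0.60    -0.25]
  [  -0.10    -0.30     0.65]
Cofactors of I−A, C_ij = (−1)^(i+j)·(minor ij) (rows/columns in the sector order above):
  C_11 = (0.60)(0.65) − (-0.25)(-0.30) = 0.3150
  C_12 = −[(-0.20)(0.65) − (-0.25)(-0.10)] = 0.1550
  C_13 = (-0.20)(-0.30) − (0.60)(-0.10) = 0.1200
  C_21 = −[(-0.05)(0.65) − (-0.30)(-0.30)] = 0.1225
  C_22 = (0.75)(0.65) − (-0.30)(-0.10) = 0.4575
  C_23 = −[(0.75)(-0.30) − (-0.05)(-0.10)] = 0.2300
  C_31 = (-0.05)(-0.25) − (-0.30)(0.60) = 0.1925
  C_32 = −[(0.75)(-0.25) − (-0.30)(-0.20)] = 0.2475
  C_33 = (0.75)(0.60) − (-0.05)(-0.20) = 0.4400
det(I−A) = Σ_j (I−A)_1j·C_1j = (0.75)(0.3150) + (-0.05)(0.1550) + (-0.30)(0.1200) = 0.1925
adj(I−A) = Cᵀ =
  [ 0.3150   0.1225   0.1925]
  [ 0.1550   0.4575   0.2475]
  [ 0.1200   0.2300   0.4400]
(I − A)⁻¹ = adj(I−A) / det(I−A) ≈
  [   1.6364     0.6364     1.0000]
  [   0.8052     2.3766     1.2857]
  [   0.6234     1.1948     2.2857]
Δx = (I − A)⁻¹ Δd with Δd having +60 in the Timber component and 0 elsewhere.
So Δx_2 = L_22 · (+60), where L_22 = adj(I−A)_22 / det(I−A) = 0.4575 / 0.1925.
Δx_2 = 0.4575 × (+60) / 0.1925 = 27.45 / 0.1925 ≈ 142.60.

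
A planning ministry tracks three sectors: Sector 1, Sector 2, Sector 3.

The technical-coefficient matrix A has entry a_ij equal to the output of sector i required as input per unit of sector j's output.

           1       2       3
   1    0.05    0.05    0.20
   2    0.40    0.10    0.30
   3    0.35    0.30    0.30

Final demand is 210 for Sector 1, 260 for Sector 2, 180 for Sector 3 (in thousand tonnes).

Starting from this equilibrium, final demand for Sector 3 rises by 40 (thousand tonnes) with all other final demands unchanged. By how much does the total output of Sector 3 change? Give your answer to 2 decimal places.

Δx_3 = 82.11

I − A =
  [   0.95    -0.05    -0.20]
  [  -0.40     0.90    -0.30]
  [  -0.35    -0.30     0.70]
Cofactors of I−A, C_ij = (−1)^(i+j)·(minor ij) (rows/columns in the sector order above):
  C_11 = (0.90)(0.70) − (-0.30)(-0.30) = 0.5400
  C_12 = −[(-0.40)(0.70) − (-0.30)(-0.35)] = 0.3850
  C_13 = (-0.40)(-0.30) − (0.90)(-0.35) = 0.4350
  C_21 = −[(-0.05)(0.70) − (-0.20)(-0.30)] = 0.0950
  C_22 = (0.95)(0.70) − (-0.20)(-0.35) = 0.5950
  C_23 = −[(0.95)(-0.30) − (-0.05)(-0.35)] = 0.3025
  C_31 = (-0.05)(-0.30) − (-0.20)(0.90) = 0.1950
  C_32 = −[(0.95)(-0.30) − (-0.20)(-0.40)] = 0.3650
  C_33 = (0.95)(0.90) − (-0.05)(-0.40) = 0.8350
det(I−A) = Σ_j (I−A)_1j·C_1j = (0.95)(0.5400) + (-0.05)(0.3850) + (-0.20)(0.4350) = 0.40675
adj(I−A) = Cᵀ =
  [ 0.5400   0.0950   0.1950]
  [ 0.3850   0.5950   0.3650]
  [ 0.4350   0.3025   0.8350]
(I − A)⁻¹ = adj(I−A) / det(I−A) ≈
  [   1.3276     0.2336     0.4794]
  [   0.9465     1.4628     0.8974]
  [   1.0695     0.7437     2.0529]
Δx = (I − A)⁻¹ Δd with Δd having +40 in the Sector 3 component and 0 elsewhere.
So Δx_3 = L_33 · (+40), where L_33 = adj(I−A)_33 / det(I−A) = 0.8350 / 0.40675.
Δx_3 = 0.8350 × (+40) / 0.40675 = 33.40 / 0.40675 ≈ 82.11.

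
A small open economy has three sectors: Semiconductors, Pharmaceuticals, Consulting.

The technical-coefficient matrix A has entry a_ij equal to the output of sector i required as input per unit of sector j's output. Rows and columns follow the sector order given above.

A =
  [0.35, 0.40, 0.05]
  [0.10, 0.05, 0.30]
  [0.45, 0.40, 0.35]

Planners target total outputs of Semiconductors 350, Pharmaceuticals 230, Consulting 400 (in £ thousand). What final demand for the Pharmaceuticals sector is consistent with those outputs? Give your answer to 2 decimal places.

I − A =
  [   0.65    -0.40    -0.05]
  [  -0.10     0.95    -0.30]
  [  -0.45    -0.40     0.65]
d = (I − A) x:
  d_1 = (+0.65)·350 + (-0.40)·230 + (-0.05)·400 = 115.50
  d_2 = (-0.10)·350 + (+0.95)·230 + (-0.30)·400 = 63.50
  d_3 = (-0.45)·350 + (-0.40)·230 + (+0.65)·400 = 10.50

d_2 = 63.50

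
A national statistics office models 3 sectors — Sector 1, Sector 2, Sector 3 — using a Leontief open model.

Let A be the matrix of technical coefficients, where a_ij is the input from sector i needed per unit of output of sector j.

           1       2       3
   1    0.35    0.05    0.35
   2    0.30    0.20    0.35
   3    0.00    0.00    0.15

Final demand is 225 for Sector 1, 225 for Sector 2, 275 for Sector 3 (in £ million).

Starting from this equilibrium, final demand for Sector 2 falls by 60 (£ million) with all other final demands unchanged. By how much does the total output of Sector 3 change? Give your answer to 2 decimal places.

I − A =
  [   0.65    -0.05    -0.35]
  [  -0.30     0.80    -0.35]
  [   0.00     0.00     0.85]
Cofactors of I−A, C_ij = (−1)^(i+j)·(minor ij) (rows/columns in the sector order above):
  C_11 = (0.80)(0.85) − (-0.35)(0.00) = 0.6800
  C_12 = −[(-0.30)(0.85) − (-0.35)(0.00)] = 0.2550
  C_13 = (-0.30)(0.00) − (0.80)(0.00) = 0.0000
  C_21 = −[(-0.05)(0.85) − (-0.35)(0.00)] = 0.0425
  C_22 = (0.65)(0.85) − (-0.35)(0.00) = 0.5525
  C_23 = −[(0.65)(0.00) − (-0.05)(0.00)] = 0.0000
  C_31 = (-0.05)(-0.35) − (-0.35)(0.80) = 0.2975
  C_32 = −[(0.65)(-0.35) − (-0.35)(-0.30)] = 0.3325
  C_33 = (0.65)(0.80) − (-0.05)(-0.30) = 0.5050
det(I−A) = Σ_j (I−A)_1j·C_1j = (0.65)(0.6800) + (-0.05)(0.2550) + (-0.35)(0.0000) = 0.42925
adj(I−A) = Cᵀ =
  [ 0.6800   0.0425   0.2975]
  [ 0.2550   0.5525   0.3325]
  [ 0.0000   0.0000   0.5050]
(I − A)⁻¹ = adj(I−A) / det(I−A) ≈
  [   1.5842     0.0990     0.6931]
  [   0.5941     1.2871     0.7746]
  [   0.0000     0.0000     1.1765]
Δx = (I − A)⁻¹ Δd with Δd having -60 in the Sector 2 component and 0 elsewhere.
So Δx_3 = L_32 · (-60), where L_32 = adj(I−A)_32 / det(I−A) = 0.0000 / 0.42925.
Δx_3 = 0.0000 × (-60) / 0.42925 = 0.00 / 0.42925 = 0.00.

Δx_3 = 0.00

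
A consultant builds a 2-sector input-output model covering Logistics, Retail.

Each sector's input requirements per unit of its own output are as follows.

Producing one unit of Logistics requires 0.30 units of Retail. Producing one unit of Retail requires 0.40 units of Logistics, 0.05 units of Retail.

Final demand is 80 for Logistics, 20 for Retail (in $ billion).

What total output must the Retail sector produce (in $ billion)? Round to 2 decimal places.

x_2 = 53.01

I − A =
  [   1.00    -0.40]
  [  -0.30     0.95]
det(I−A) = (1.00)(0.95) − (-0.40)(-0.30) = 0.8300
adj(I−A) = [[0.95, 0.40], [0.30, 1.00]]
(I − A)⁻¹ = adj(I−A) / det(I−A) ≈
  [   1.1446     0.4819]
  [   0.3614     1.2048]
x = (I − A)⁻¹ d = adj(I−A)·d / det(I−A), with det(I−A) = 0.8300:
  x_1 = (0.95·80 + 0.40·20) / 0.8300 = 84.00 / 0.8300 ≈ 101.20
  x_2 = (0.30·80 + 1.00·20) / 0.8300 = 44.00 / 0.8300 ≈ 53.01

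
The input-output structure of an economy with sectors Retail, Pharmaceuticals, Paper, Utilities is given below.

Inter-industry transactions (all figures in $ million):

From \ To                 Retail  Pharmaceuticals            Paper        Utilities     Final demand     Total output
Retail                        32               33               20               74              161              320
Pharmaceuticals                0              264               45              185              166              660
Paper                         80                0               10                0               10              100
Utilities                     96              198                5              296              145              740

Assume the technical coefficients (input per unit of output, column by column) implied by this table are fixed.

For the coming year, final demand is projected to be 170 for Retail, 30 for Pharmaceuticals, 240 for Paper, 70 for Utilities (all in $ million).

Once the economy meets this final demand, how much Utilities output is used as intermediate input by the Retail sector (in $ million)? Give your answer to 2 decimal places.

Technical coefficients a_ij = z_ij / X_j:
  a_11 = 32/320 = 0.10, a_21 = 0/320 = 0.00, a_31 = 80/320 = 0.25, a_41 = 96/320 = 0.30
  a_12 = 33/660 = 0.05, a_22 = 264/660 = 0.40, a_32 = 0/660 = 0.00, a_42 = 198/660 = 0.30
  a_13 = 20/100 = 0.20, a_23 = 45/100 = 0.45, a_33 = 10/100 = 0.10, a_43 = 5/100 = 0.05
  a_14 = 74/740 = 0.10, a_24 = 185/740 = 0.25, a_34 = 0/740 = 0.00, a_44 = 296/740 = 0.40
I − A =
  [   0.90    -0.05    -0.20    -0.10]
  [   0.00     0.60    -0.45    -0.25]
  [  -0.25     0.00     0.90     0.00]
  [  -0.30    -0.30    -0.05     0.60]
Compute the cofactors C_ij = (−1)^(i+j)·(3×3 minor ij) of I−A; the adjugate is their transpose:
adj(I−A) = Cᵀ =
  [ 0.256500   0.054000   0.087625   0.065250]
  [ 0.138125   0.427750   0.255750   0.201250]
  [ 0.071250   0.015000   0.234750   0.018125]
  [ 0.203250   0.242125   0.191250   0.450375]
det(I−A) = Σ_j (I−A)_1j·C_1j = (0.90)(0.256500) + (-0.05)(0.138125) + (-0.20)(0.071250) + (-0.10)(0.203250) = 0.18936875
(I − A)⁻¹ = adj(I−A) / det(I−A) ≈
  [   1.3545     0.2852     0.4627     0.3446]
  [   0.7294     2.2588     1.3505     1.0627]
  [   0.3763     0.0792     1.2396     0.0957]
  [   1.0733     1.2786     1.0099     2.3783]
First solve x = (I − A)⁻¹ d = adj(I−A)·d / det(I−A); in particular x_1 = (0.256500·170 + 0.054000·30 + 0.087625·240 + 0.065250·70) / 0.18936875 = 70.8225 / 0.18936875 ≈ 373.9925.
Intermediate flow from 4 to 1: z_41 = a_41 · x_1 = 0.30 × 70.8225 / 0.18936875 = 21.24675 / 0.18936875 ≈ 112.20.

z_41 = 112.20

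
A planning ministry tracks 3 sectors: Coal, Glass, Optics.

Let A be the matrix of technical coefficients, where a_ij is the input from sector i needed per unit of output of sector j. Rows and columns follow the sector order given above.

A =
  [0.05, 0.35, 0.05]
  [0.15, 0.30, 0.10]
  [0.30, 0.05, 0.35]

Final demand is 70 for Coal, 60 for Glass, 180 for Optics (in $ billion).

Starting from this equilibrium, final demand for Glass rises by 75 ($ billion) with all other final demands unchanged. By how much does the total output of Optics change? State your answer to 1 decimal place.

Δx_3 = 30.7

I − A =
  [   0.95    -0.35    -0.05]
  [  -0.15     0.70    -0.10]
  [  -0.30    -0.05     0.65]
Cofactors of I−A, C_ij = (−1)^(i+j)·(minor ij) (rows/columns in the sector order above):
  C_11 = (0.70)(0.65) − (-0.10)(-0.05) = 0.4500
  C_12 = −[(-0.15)(0.65) − (-0.10)(-0.30)] = 0.1275
  C_13 = (-0.15)(-0.05) − (0.70)(-0.30) = 0.2175
  C_21 = −[(-0.35)(0.65) − (-0.05)(-0.05)] = 0.2300
  C_22 = (0.95)(0.65) − (-0.05)(-0.30) = 0.6025
  C_23 = −[(0.95)(-0.05) − (-0.35)(-0.30)] = 0.1525
  C_31 = (-0.35)(-0.10) − (-0.05)(0.70) = 0.0700
  C_32 = −[(0.95)(-0.10) − (-0.05)(-0.15)] = 0.1025
  C_33 = (0.95)(0.70) − (-0.35)(-0.15) = 0.6125
det(I−A) = Σ_j (I−A)_1j·C_1j = (0.95)(0.4500) + (-0.35)(0.1275) + (-0.05)(0.2175) = 0.3720
adj(I−A) = Cᵀ =
  [ 0.4500   0.2300   0.0700]
  [ 0.1275   0.6025   0.1025]
  [ 0.2175   0.1525   0.6125]
(I − A)⁻¹ = adj(I−A) / det(I−A) ≈
  [   1.2097     0.6183     0.1882]
  [   0.3427     1.6196     0.2755]
  [   0.5847     0.4099     1.6465]
Δx = (I − A)⁻¹ Δd with Δd having +75 in the Glass component and 0 elsewhere.
So Δx_3 = L_32 · (+75), where L_32 = adj(I−A)_32 / det(I−A) = 0.1525 / 0.3720.
Δx_3 = 0.1525 × (+75) / 0.3720 = 11.4375 / 0.3720 ≈ 30.7.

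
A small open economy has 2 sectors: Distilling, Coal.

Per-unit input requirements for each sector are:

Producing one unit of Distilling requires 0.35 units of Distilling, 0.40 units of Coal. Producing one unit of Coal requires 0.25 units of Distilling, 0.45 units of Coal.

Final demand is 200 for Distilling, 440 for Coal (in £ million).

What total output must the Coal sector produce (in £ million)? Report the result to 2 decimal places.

x_2 = 1421.36

I − A =
  [   0.65    -0.25]
  [  -0.40     0.55]
det(I−A) = (0.65)(0.55) − (-0.25)(-0.40) = 0.2575
adj(I−A) = [[0.55, 0.25], [0.40, 0.65]]
(I − A)⁻¹ = adj(I−A) / det(I−A) ≈
  [   2.1359     0.9709]
  [   1.5534     2.5243]
x = (I − A)⁻¹ d = adj(I−A)·d / det(I−A), with det(I−A) = 0.2575:
  x_1 = (0.55·200 + 0.25·440) / 0.2575 = 220.00 / 0.2575 ≈ 854.37
  x_2 = (0.40·200 + 0.65·440) / 0.2575 = 366.00 / 0.2575 ≈ 1421.36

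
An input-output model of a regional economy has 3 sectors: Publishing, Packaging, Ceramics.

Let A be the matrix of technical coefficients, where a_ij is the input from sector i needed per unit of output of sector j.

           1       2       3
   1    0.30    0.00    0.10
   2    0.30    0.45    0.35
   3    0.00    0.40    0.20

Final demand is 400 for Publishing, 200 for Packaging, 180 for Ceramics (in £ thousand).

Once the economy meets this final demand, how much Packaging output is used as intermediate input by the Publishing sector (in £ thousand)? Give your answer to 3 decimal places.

z_21 = 208.939

I − A =
  [   0.70     0.00    -0.10]
  [  -0.30     0.55    -0.35]
  [   0.00    -0.40     0.80]
Cofactors of I−A, C_ij = (−1)^(i+j)·(minor ij) (rows/columns in the sector order above):
  C_11 = (0.55)(0.80) − (-0.35)(-0.40) = 0.3000
  C_12 = −[(-0.30)(0.80) − (-0.35)(0.00)] = 0.2400
  C_13 = (-0.30)(-0.40) − (0.55)(0.00) = 0.1200
  C_21 = −[(0.00)(0.80) − (-0.10)(-0.40)] = 0.0400
  C_22 = (0.70)(0.80) − (-0.10)(0.00) = 0.5600
  C_23 = −[(0.70)(-0.40) − (0.00)(0.00)] = 0.2800
  C_31 = (0.00)(-0.35) − (-0.10)(0.55) = 0.0550
  C_32 = −[(0.70)(-0.35) − (-0.10)(-0.30)] = 0.2750
  C_33 = (0.70)(0.55) − (0.00)(-0.30) = 0.3850
det(I−A) = Σ_j (I−A)_1j·C_1j = (0.70)(0.3000) + (0.00)(0.2400) + (-0.10)(0.1200) = 0.1980
adj(I−A) = Cᵀ =
  [ 0.3000   0.0400   0.0550]
  [ 0.2400   0.5600   0.2750]
  [ 0.1200   0.2800   0.3850]
(I − A)⁻¹ = adj(I−A) / det(I−A) ≈
  [   1.5152     0.2020     0.2778]
  [   1.2121     2.8283     1.3889]
  [   0.6061     1.4141     1.9444]
First solve x = (I − A)⁻¹ d = adj(I−A)·d / det(I−A); in particular x_1 = (0.3000·400 + 0.0400·200 + 0.0550·180) / 0.1980 = 137.90 / 0.1980 ≈ 696.46465.
Intermediate flow from 2 to 1: z_21 = a_21 · x_1 = 0.30 × 137.90 / 0.1980 = 41.37 / 0.1980 ≈ 208.939.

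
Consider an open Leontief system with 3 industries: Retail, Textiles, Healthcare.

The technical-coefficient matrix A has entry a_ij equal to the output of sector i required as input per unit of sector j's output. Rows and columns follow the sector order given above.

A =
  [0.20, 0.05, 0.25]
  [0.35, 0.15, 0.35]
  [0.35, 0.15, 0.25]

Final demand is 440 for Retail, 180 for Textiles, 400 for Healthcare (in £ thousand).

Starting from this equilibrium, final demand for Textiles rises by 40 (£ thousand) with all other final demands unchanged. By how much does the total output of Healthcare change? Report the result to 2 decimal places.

Δx_3 = 15.22

I − A =
  [   0.80    -0.05    -0.25]
  [  -0.35     0.85    -0.35]
  [  -0.35    -0.15     0.75]
Cofactors of I−A, C_ij = (−1)^(i+j)·(minor ij) (rows/columns in the sector order above):
  C_11 = (0.85)(0.75) − (-0.35)(-0.15) = 0.5850
  C_12 = −[(-0.35)(0.75) − (-0.35)(-0.35)] = 0.3850
  C_13 = (-0.35)(-0.15) − (0.85)(-0.35) = 0.3500
  C_21 = −[(-0.05)(0.75) − (-0.25)(-0.15)] = 0.0750
  C_22 = (0.80)(0.75) − (-0.25)(-0.35) = 0.5125
  C_23 = −[(0.80)(-0.15) − (-0.05)(-0.35)] = 0.1375
  C_31 = (-0.05)(-0.35) − (-0.25)(0.85) = 0.2300
  C_32 = −[(0.80)(-0.35) − (-0.25)(-0.35)] = 0.3675
  C_33 = (0.80)(0.85) − (-0.05)(-0.35) = 0.6625
det(I−A) = Σ_j (I−A)_1j·C_1j = (0.80)(0.5850) + (-0.05)(0.3850) + (-0.25)(0.3500) = 0.36125
adj(I−A) = Cᵀ =
  [ 0.5850   0.0750   0.2300]
  [ 0.3850   0.5125   0.3675]
  [ 0.3500   0.1375   0.6625]
(I − A)⁻¹ = adj(I−A) / det(I−A) ≈
  [   1.6194     0.2076     0.6367]
  [   1.0657     1.4187     1.0173]
  [   0.9689     0.3806     1.8339]
Δx = (I − A)⁻¹ Δd with Δd having +40 in the Textiles component and 0 elsewhere.
So Δx_3 = L_32 · (+40), where L_32 = adj(I−A)_32 / det(I−A) = 0.1375 / 0.36125.
Δx_3 = 0.1375 × (+40) / 0.36125 = 5.50 / 0.36125 ≈ 15.22.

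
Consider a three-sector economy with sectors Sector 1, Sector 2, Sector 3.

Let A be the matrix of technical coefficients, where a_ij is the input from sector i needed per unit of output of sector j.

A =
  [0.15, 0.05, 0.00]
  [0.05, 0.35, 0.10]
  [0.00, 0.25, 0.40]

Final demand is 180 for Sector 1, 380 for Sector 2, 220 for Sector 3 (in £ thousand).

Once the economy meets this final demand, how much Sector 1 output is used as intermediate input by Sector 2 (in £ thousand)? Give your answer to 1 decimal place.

z_12 = 35.3

I − A =
  [   0.85    -0.05     0.00]
  [  -0.05     0.65    -0.10]
  [   0.00    -0.25     0.60]
Cofactors of I−A, C_ij = (−1)^(i+j)·(minor ij) (rows/columns in the sector order above):
  C_11 = (0.65)(0.60) − (-0.10)(-0.25) = 0.3650
  C_12 = −[(-0.05)(0.60) − (-0.10)(0.00)] = 0.0300
  C_13 = (-0.05)(-0.25) − (0.65)(0.00) = 0.0125
  C_21 = −[(-0.05)(0.60) − (0.00)(-0.25)] = 0.0300
  C_22 = (0.85)(0.60) − (0.00)(0.00) = 0.5100
  C_23 = −[(0.85)(-0.25) − (-0.05)(0.00)] = 0.2125
  C_31 = (-0.05)(-0.10) − (0.00)(0.65) = 0.0050
  C_32 = −[(0.85)(-0.10) − (0.00)(-0.05)] = 0.0850
  C_33 = (0.85)(0.65) − (-0.05)(-0.05) = 0.5500
det(I−A) = Σ_j (I−A)_1j·C_1j = (0.85)(0.3650) + (-0.05)(0.0300) + (0.00)(0.0125) = 0.30875
adj(I−A) = Cᵀ =
  [ 0.3650   0.0300   0.0050]
  [ 0.0300   0.5100   0.0850]
  [ 0.0125   0.2125   0.5500]
(I − A)⁻¹ = adj(I−A) / det(I−A) ≈
  [   1.1822     0.0972     0.0162]
  [   0.0972     1.6518     0.2753]
  [   0.0405     0.6883     1.7814]
First solve x = (I − A)⁻¹ d = adj(I−A)·d / det(I−A); in particular x_2 = (0.0300·180 + 0.5100·380 + 0.0850·220) / 0.30875 = 217.90 / 0.30875 ≈ 705.749.
Intermediate flow from 1 to 2: z_12 = a_12 · x_2 = 0.05 × 217.90 / 0.30875 = 10.895 / 0.30875 ≈ 35.3.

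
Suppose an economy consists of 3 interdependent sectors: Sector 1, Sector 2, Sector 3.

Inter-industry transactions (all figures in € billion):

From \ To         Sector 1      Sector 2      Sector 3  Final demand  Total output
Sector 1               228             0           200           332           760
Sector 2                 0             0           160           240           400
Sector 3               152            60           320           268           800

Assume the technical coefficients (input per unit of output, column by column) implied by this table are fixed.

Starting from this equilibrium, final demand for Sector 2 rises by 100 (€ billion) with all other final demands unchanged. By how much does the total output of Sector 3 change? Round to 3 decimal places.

Technical coefficients a_ij = z_ij / X_j:
  a_11 = 228/760 = 0.30, a_21 = 0/760 = 0.00, a_31 = 152/760 = 0.20
  a_12 = 0/400 = 0.00, a_22 = 0/400 = 0.00, a_32 = 60/400 = 0.15
  a_13 = 200/800 = 0.25, a_23 = 160/800 = 0.20, a_33 = 320/800 = 0.40
I − A =
  [   0.70     0.00    -0.25]
  [   0.00     1.00    -0.20]
  [  -0.20    -0.15     0.60]
Cofactors of I−A, C_ij = (−1)^(i+j)·(minor ij) (rows/columns in the sector order above):
  C_11 = (1.00)(0.60) − (-0.20)(-0.15) = 0.5700
  C_12 = −[(0.00)(0.60) − (-0.20)(-0.20)] = 0.0400
  C_13 = (0.00)(-0.15) − (1.00)(-0.20) = 0.2000
  C_21 = −[(0.00)(0.60) − (-0.25)(-0.15)] = 0.0375
  C_22 = (0.70)(0.60) − (-0.25)(-0.20) = 0.3700
  C_23 = −[(0.70)(-0.15) − (0.00)(-0.20)] = 0.1050
  C_31 = (0.00)(-0.20) − (-0.25)(1.00) = 0.2500
  C_32 = −[(0.70)(-0.20) − (-0.25)(0.00)] = 0.1400
  C_33 = (0.70)(1.00) − (0.00)(0.00) = 0.7000
det(I−A) = Σ_j (I−A)_1j·C_1j = (0.70)(0.5700) + (0.00)(0.0400) + (-0.25)(0.2000) = 0.3490
adj(I−A) = Cᵀ =
  [ 0.5700   0.0375   0.2500]
  [ 0.0400   0.3700   0.1400]
  [ 0.2000   0.1050   0.7000]
(I − A)⁻¹ = adj(I−A) / det(I−A) ≈
  [   1.6332     0.1074     0.7163]
  [   0.1146     1.0602     0.4011]
  [   0.5731     0.3009     2.0057]
Δx = (I − A)⁻¹ Δd with Δd having +100 in the Sector 2 component and 0 elsewhere.
So Δx_3 = L_32 · (+100), where L_32 = adj(I−A)_32 / det(I−A) = 0.1050 / 0.3490.
Δx_3 = 0.1050 × (+100) / 0.3490 = 10.50 / 0.3490 ≈ 30.086.

Δx_3 = 30.086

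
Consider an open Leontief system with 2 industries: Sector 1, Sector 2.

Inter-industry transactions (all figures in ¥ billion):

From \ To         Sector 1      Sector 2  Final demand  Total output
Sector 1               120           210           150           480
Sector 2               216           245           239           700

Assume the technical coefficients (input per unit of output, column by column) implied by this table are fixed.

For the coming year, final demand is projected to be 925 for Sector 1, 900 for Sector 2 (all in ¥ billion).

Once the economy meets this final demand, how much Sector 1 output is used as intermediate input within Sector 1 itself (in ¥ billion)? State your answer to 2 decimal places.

z_11 = 617.91

Technical coefficients a_ij = z_ij / X_j:
  a_11 = 120/480 = 0.25, a_21 = 216/480 = 0.45
  a_12 = 210/700 = 0.30, a_22 = 245/700 = 0.35
I − A =
  [   0.75    -0.30]
  [  -0.45     0.65]
det(I−A) = (0.75)(0.65) − (-0.30)(-0.45) = 0.3525
adj(I−A) = [[0.65, 0.30], [0.45, 0.75]]
(I − A)⁻¹ = adj(I−A) / det(I−A) ≈
  [   1.8440     0.8511]
  [   1.2766     2.1277]
First solve x = (I − A)⁻¹ d = adj(I−A)·d / det(I−A); in particular x_1 = (0.65·925 + 0.30·900) / 0.3525 = 871.25 / 0.3525 ≈ 2471.6312.
Intermediate flow from 1 to 1: z_11 = a_11 · x_1 = 0.25 × 871.25 / 0.3525 = 217.8125 / 0.3525 ≈ 617.91.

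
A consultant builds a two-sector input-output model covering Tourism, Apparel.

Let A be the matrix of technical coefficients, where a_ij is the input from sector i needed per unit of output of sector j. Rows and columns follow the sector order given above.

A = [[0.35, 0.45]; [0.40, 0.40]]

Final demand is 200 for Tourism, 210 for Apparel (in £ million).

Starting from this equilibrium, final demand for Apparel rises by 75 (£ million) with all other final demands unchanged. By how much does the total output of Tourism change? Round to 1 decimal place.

Δx_T = 160.7

I − A =
  [   0.65    -0.45]
  [  -0.40     0.60]
det(I−A) = (0.65)(0.60) − (-0.45)(-0.40) = 0.2100
adj(I−A) = [[0.60, 0.45], [0.40, 0.65]]
(I − A)⁻¹ = adj(I−A) / det(I−A) ≈
  [   2.8571     2.1429]
  [   1.9048     3.0952]
Δx = (I − A)⁻¹ Δd with Δd having +75 in the Apparel component and 0 elsewhere.
So Δx_T = L_TA · (+75), where L_TA = adj(I−A)_TA / det(I−A) = 0.45 / 0.2100.
Δx_T = 0.45 × (+75) / 0.2100 = 33.75 / 0.2100 ≈ 160.7.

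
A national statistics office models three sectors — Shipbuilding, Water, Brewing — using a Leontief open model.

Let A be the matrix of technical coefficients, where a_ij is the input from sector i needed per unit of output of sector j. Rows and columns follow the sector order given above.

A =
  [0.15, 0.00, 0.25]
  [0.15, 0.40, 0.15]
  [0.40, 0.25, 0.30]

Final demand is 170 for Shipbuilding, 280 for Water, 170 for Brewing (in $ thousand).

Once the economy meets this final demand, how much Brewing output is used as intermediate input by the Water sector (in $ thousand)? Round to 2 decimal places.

I − A =
  [   0.85     0.00    -0.25]
  [  -0.15     0.60    -0.15]
  [  -0.40    -0.25     0.70]
Cofactors of I−A, C_ij = (−1)^(i+j)·(minor ij) (rows/columns in the sector order above):
  C_11 = (0.60)(0.70) − (-0.15)(-0.25) = 0.3825
  C_12 = −[(-0.15)(0.70) − (-0.15)(-0.40)] = 0.1650
  C_13 = (-0.15)(-0.25) − (0.60)(-0.40) = 0.2775
  C_21 = −[(0.00)(0.70) − (-0.25)(-0.25)] = 0.0625
  C_22 = (0.85)(0.70) − (-0.25)(-0.40) = 0.4950
  C_23 = −[(0.85)(-0.25) − (0.00)(-0.40)] = 0.2125
  C_31 = (0.00)(-0.15) − (-0.25)(0.60) = 0.1500
  C_32 = −[(0.85)(-0.15) − (-0.25)(-0.15)] = 0.1650
  C_33 = (0.85)(0.60) − (0.00)(-0.15) = 0.5100
det(I−A) = Σ_j (I−A)_1j·C_1j = (0.85)(0.3825) + (0.00)(0.1650) + (-0.25)(0.2775) = 0.25575
adj(I−A) = Cᵀ =
  [ 0.3825   0.0625   0.1500]
  [ 0.1650   0.4950   0.1650]
  [ 0.2775   0.2125   0.5100]
(I − A)⁻¹ = adj(I−A) / det(I−A) ≈
  [   1.4956     0.2444     0.5865]
  [   0.6452     1.9355     0.6452]
  [   1.0850     0.8309     1.9941]
First solve x = (I − A)⁻¹ d = adj(I−A)·d / det(I−A); in particular x_2 = (0.1650·170 + 0.4950·280 + 0.1650·170) / 0.25575 = 194.70 / 0.25575 ≈ 761.2903.
Intermediate flow from 3 to 2: z_32 = a_32 · x_2 = 0.25 × 194.70 / 0.25575 = 48.675 / 0.25575 ≈ 190.32.

z_32 = 190.32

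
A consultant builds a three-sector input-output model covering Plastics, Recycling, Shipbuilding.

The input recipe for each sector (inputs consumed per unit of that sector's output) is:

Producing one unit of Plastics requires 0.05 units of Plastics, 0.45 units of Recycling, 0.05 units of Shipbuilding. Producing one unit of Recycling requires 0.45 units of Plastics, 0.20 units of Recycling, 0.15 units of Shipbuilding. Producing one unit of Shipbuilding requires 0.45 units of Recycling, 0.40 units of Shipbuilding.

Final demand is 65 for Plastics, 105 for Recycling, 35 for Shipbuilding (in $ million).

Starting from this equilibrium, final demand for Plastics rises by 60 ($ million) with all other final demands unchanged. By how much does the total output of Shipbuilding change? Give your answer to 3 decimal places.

Δx_S = 24.784

I − A =
  [   0.95    -0.45     0.00]
  [  -0.45     0.80    -0.45]
  [  -0.05    -0.15     0.60]
Cofactors of I−A, C_ij = (−1)^(i+j)·(minor ij) (rows/columns in the sector order above):
  C_11 = (0.80)(0.60) − (-0.45)(-0.15) = 0.4125
  C_12 = −[(-0.45)(0.60) − (-0.45)(-0.05)] = 0.2925
  C_13 = (-0.45)(-0.15) − (0.80)(-0.05) = 0.1075
  C_21 = −[(-0.45)(0.60) − (0.00)(-0.15)] = 0.2700
  C_22 = (0.95)(0.60) − (0.00)(-0.05) = 0.5700
  C_23 = −[(0.95)(-0.15) − (-0.45)(-0.05)] = 0.1650
  C_31 = (-0.45)(-0.45) − (0.00)(0.80) = 0.2025
  C_32 = −[(0.95)(-0.45) − (0.00)(-0.45)] = 0.4275
  C_33 = (0.95)(0.80) − (-0.45)(-0.45) = 0.5575
det(I−A) = Σ_j (I−A)_1j·C_1j = (0.95)(0.4125) + (-0.45)(0.2925) + (0.00)(0.1075) = 0.26025
adj(I−A) = Cᵀ =
  [ 0.4125   0.2700   0.2025]
  [ 0.2925   0.5700   0.4275]
  [ 0.1075   0.1650   0.5575]
(I − A)⁻¹ = adj(I−A) / det(I−A) ≈
  [   1.5850     1.0375     0.7781]
  [   1.1239     2.1902     1.6427]
  [   0.4131     0.6340     2.1422]
Δx = (I − A)⁻¹ Δd with Δd having +60 in the Plastics component and 0 elsewhere.
So Δx_S = L_SP · (+60), where L_SP = adj(I−A)_SP / det(I−A) = 0.1075 / 0.26025.
Δx_S = 0.1075 × (+60) / 0.26025 = 6.45 / 0.26025 ≈ 24.784.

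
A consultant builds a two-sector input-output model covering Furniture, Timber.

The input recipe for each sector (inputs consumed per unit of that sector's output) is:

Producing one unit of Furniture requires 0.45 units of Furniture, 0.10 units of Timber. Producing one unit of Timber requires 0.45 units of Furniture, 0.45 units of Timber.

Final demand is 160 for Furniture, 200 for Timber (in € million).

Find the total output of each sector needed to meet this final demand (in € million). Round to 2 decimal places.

I − A =
  [   0.55    -0.45]
  [  -0.10     0.55]
det(I−A) = (0.55)(0.55) − (-0.45)(-0.10) = 0.2575
adj(I−A) = [[0.55, 0.45], [0.10, 0.55]]
(I − A)⁻¹ = adj(I−A) / det(I−A) ≈
  [   2.1359     1.7476]
  [   0.3883     2.1359]
x = (I − A)⁻¹ d = adj(I−A)·d / det(I−A), with det(I−A) = 0.2575:
  x_1 = (0.55·160 + 0.45·200) / 0.2575 = 178.00 / 0.2575 ≈ 691.26
  x_2 = (0.10·160 + 0.55·200) / 0.2575 = 126.00 / 0.2575 ≈ 489.32

x_1 = 691.26, x_2 = 489.32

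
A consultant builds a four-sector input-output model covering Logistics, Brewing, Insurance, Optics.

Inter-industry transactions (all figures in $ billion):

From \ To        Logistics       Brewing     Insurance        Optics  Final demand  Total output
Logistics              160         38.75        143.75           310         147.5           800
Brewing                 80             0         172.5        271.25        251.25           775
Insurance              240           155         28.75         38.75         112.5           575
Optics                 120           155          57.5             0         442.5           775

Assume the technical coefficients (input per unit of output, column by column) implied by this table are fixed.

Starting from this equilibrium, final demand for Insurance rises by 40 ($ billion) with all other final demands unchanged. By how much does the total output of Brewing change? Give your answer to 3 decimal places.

Technical coefficients a_ij = z_ij / X_j:
  a_11 = 160/800 = 0.20, a_21 = 80/800 = 0.10, a_31 = 240/800 = 0.30, a_41 = 120/800 = 0.15
  a_12 = 38.75/775 = 0.05, a_22 = 0/775 = 0.00, a_32 = 155/775 = 0.20, a_42 = 155/775 = 0.20
  a_13 = 143.75/575 = 0.25, a_23 = 172.5/575 = 0.30, a_33 = 28.75/575 = 0.05, a_43 = 57.5/575 = 0.10
  a_14 = 310/775 = 0.40, a_24 = 271.25/775 = 0.35, a_34 = 38.75/775 = 0.05, a_44 = 0/775 = 0.00
I − A =
  [   0.80    -0.05    -0.25    -0.40]
  [  -0.10     1.00    -0.30    -0.35]
  [  -0.30    -0.20     0.95    -0.05]
  [  -0.15    -0.20    -0.10     1.00]
Compute the cofactors C_ij = (−1)^(i+j)·(3×3 minor ij) of I−A; the adjugate is their transpose:
adj(I−A) = Cᵀ =
  [ 0.808500   0.183750   0.313250   0.403375]
  [ 0.247125   0.610125   0.292125   0.327000]
  [ 0.318000   0.195375   0.668375   0.229000]
  [ 0.202500   0.169125   0.172250   0.622750]
det(I−A) = Σ_j (I−A)_1j·C_1j = (0.80)(0.808500) + (-0.05)(0.247125) + (-0.25)(0.318000) + (-0.40)(0.202500) = 0.47394375
(I − A)⁻¹ = adj(I−A) / det(I−A) ≈
  [   1.7059     0.3877     0.6609     0.8511]
  [   0.5214     1.2873     0.6164     0.6900]
  [   0.6710     0.4122     1.4102     0.4832]
  [   0.4273     0.3568     0.3634     1.3140]
Δx = (I − A)⁻¹ Δd with Δd having +40 in the Insurance component and 0 elsewhere.
So Δx_2 = L_23 · (+40), where L_23 = adj(I−A)_23 / det(I−A) = 0.292125 / 0.47394375.
Δx_2 = 0.292125 × (+40) / 0.47394375 = 11.685 / 0.47394375 ≈ 24.655.

Δx_2 = 24.655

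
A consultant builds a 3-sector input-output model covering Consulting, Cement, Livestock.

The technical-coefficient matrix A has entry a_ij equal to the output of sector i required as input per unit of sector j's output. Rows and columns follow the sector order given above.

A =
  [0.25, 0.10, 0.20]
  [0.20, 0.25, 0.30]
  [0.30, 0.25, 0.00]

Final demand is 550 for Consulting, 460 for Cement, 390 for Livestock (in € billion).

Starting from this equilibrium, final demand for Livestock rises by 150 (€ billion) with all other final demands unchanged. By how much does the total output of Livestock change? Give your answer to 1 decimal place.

Δx_3 = 192.7

I − A =
  [   0.75    -0.10    -0.20]
  [  -0.20     0.75    -0.30]
  [  -0.30    -0.25     1.00]
Cofactors of I−A, C_ij = (−1)^(i+j)·(minor ij) (rows/columns in the sector order above):
  C_11 = (0.75)(1.00) − (-0.30)(-0.25) = 0.6750
  C_12 = −[(-0.20)(1.00) − (-0.30)(-0.30)] = 0.2900
  C_13 = (-0.20)(-0.25) − (0.75)(-0.30) = 0.2750
  C_21 = −[(-0.10)(1.00) − (-0.20)(-0.25)] = 0.1500
  C_22 = (0.75)(1.00) − (-0.20)(-0.30) = 0.6900
  C_23 = −[(0.75)(-0.25) − (-0.10)(-0.30)] = 0.2175
  C_31 = (-0.10)(-0.30) − (-0.20)(0.75) = 0.1800
  C_32 = −[(0.75)(-0.30) − (-0.20)(-0.20)] = 0.2650
  C_33 = (0.75)(0.75) − (-0.10)(-0.20) = 0.5425
det(I−A) = Σ_j (I−A)_1j·C_1j = (0.75)(0.6750) + (-0.10)(0.2900) + (-0.20)(0.2750) = 0.42225
adj(I−A) = Cᵀ =
  [ 0.6750   0.1500   0.1800]
  [ 0.2900   0.6900   0.2650]
  [ 0.2750   0.2175   0.5425]
(I − A)⁻¹ = adj(I−A) / det(I−A) ≈
  [   1.5986     0.3552     0.4263]
  [   0.6868     1.6341     0.6276]
  [   0.6513     0.5151     1.2848]
Δx = (I − A)⁻¹ Δd with Δd having +150 in the Livestock component and 0 elsewhere.
So Δx_3 = L_33 · (+150), where L_33 = adj(I−A)_33 / det(I−A) = 0.5425 / 0.42225.
Δx_3 = 0.5425 × (+150) / 0.42225 = 81.375 / 0.42225 ≈ 192.7.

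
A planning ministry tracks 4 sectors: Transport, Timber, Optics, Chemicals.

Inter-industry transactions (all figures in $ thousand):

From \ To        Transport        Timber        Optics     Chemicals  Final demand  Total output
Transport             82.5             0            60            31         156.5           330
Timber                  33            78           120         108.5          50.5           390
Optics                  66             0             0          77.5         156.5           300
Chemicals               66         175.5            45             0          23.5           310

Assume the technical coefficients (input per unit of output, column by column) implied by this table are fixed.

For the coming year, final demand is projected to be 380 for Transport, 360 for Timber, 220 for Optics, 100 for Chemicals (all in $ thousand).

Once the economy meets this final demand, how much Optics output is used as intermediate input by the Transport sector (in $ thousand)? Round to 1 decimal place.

Technical coefficients a_ij = z_ij / X_j:
  a_11 = 82.5/330 = 0.25, a_21 = 33/330 = 0.10, a_31 = 66/330 = 0.20, a_41 = 66/330 = 0.20
  a_12 = 0/390 = 0.00, a_22 = 78/390 = 0.20, a_32 = 0/390 = 0.00, a_42 = 175.5/390 = 0.45
  a_13 = 60/300 = 0.20, a_23 = 120/300 = 0.40, a_33 = 0/300 = 0.00, a_43 = 45/300 = 0.15
  a_14 = 31/310 = 0.10, a_24 = 108.5/310 = 0.35, a_34 = 77.5/310 = 0.25, a_44 = 0/310 = 0.00
I − A =
  [   0.75     0.00    -0.20    -0.10]
  [  -0.10     0.80    -0.40    -0.35]
  [  -0.20     0.00     1.00    -0.25]
  [  -0.20    -0.45    -0.15     1.00]
Compute the cofactors C_ij = (−1)^(i+j)·(3×3 minor ij) of I−A; the adjugate is their transpose:
adj(I−A) = Cᵀ =
  [ 0.567500   0.067500   0.158500   0.120000]
  [ 0.276750   0.648875   0.366875   0.346500]
  [ 0.179750   0.093375   0.461375   0.166000]
  [ 0.265000   0.319500   0.266000   0.568000]
det(I−A) = Σ_j (I−A)_1j·C_1j = (0.75)(0.567500) + (0.00)(0.276750) + (-0.20)(0.179750) + (-0.10)(0.265000) = 0.363175
(I − A)⁻¹ = adj(I−A) / det(I−A) ≈
  [   1.5626     0.1859     0.4364     0.3304]
  [   0.7620     1.7867     1.0102     0.9541]
  [   0.4949     0.2571     1.2704     0.4571]
  [   0.7297     0.8797     0.7324     1.5640]
First solve x = (I − A)⁻¹ d = adj(I−A)·d / det(I−A); in particular x_1 = (0.567500·380 + 0.067500·360 + 0.158500·220 + 0.120000·100) / 0.363175 = 286.82 / 0.363175 ≈ 789.757.
Intermediate flow from 3 to 1: z_31 = a_31 · x_1 = 0.20 × 286.82 / 0.363175 = 57.364 / 0.363175 ≈ 158.0.

z_31 = 158.0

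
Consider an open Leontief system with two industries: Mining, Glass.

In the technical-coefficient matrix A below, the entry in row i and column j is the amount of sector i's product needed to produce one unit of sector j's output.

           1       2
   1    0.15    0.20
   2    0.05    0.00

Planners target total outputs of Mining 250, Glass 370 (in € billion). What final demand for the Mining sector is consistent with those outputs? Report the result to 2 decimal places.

d_1 = 138.50

I − A =
  [   0.85    -0.20]
  [  -0.05     1.00]
d = (I − A) x:
  d_1 = (+0.85)·250 + (-0.20)·370 = 138.50
  d_2 = (-0.05)·250 + (+1.00)·370 = 357.50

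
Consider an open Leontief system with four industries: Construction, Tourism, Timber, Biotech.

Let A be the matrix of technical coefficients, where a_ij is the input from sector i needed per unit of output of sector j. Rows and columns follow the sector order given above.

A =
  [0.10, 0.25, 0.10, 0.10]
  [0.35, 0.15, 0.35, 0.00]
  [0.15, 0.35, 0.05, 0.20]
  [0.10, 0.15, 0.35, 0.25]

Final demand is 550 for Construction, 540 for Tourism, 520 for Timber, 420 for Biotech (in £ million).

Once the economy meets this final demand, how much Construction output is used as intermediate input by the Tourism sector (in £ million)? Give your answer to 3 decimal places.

z_12 = 548.121

I − A =
  [   0.90    -0.25    -0.10    -0.10]
  [  -0.35     0.85    -0.35     0.00]
  [  -0.15    -0.35     0.95    -0.20]
  [  -0.10    -0.15    -0.35     0.75]
Compute the cofactors C_ij = (−1)^(i+j)·(3×3 minor ij) of I−A; the adjugate is their transpose:
adj(I−A) = Cᵀ =
  [ 0.443750   0.216375   0.164375   0.103000]
  [ 0.271250   0.550250   0.271250   0.108500]
  [ 0.215000   0.295125   0.494375   0.160500]
  [ 0.213750   0.276625   0.306875   0.495250]
det(I−A) = Σ_j (I−A)_1j·C_1j = (0.90)(0.443750) + (-0.25)(0.271250) + (-0.10)(0.215000) + (-0.10)(0.213750) = 0.2886875
(I − A)⁻¹ = adj(I−A) / det(I−A) ≈
  [   1.5371     0.7495     0.5694     0.3568]
  [   0.9396     1.9060     0.9396     0.3758]
  [   0.7447     1.0223     1.7125     0.5560]
  [   0.7404     0.9582     1.0630     1.7155]
First solve x = (I − A)⁻¹ d = adj(I−A)·d / det(I−A); in particular x_2 = (0.271250·550 + 0.550250·540 + 0.271250·520 + 0.108500·420) / 0.2886875 = 632.9425 / 0.2886875 ≈ 2192.48322.
Intermediate flow from 1 to 2: z_12 = a_12 · x_2 = 0.25 × 632.9425 / 0.2886875 = 158.235625 / 0.2886875 ≈ 548.121.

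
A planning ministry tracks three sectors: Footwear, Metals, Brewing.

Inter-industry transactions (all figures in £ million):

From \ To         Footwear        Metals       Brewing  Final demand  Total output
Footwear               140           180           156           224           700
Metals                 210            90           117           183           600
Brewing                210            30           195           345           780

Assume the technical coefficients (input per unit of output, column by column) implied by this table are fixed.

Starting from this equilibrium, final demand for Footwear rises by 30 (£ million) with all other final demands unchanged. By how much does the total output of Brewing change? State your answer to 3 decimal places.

Technical coefficients a_ij = z_ij / X_j:
  a_FF = 140/700 = 0.20, a_MF = 210/700 = 0.30, a_BF = 210/700 = 0.30
  a_FM = 180/600 = 0.30, a_MM = 90/600 = 0.15, a_BM = 30/600 = 0.05
  a_FB = 156/780 = 0.20, a_MB = 117/780 = 0.15, a_BB = 195/780 = 0.25
I − A =
  [   0.80    -0.30    -0.20]
  [  -0.30     0.85    -0.15]
  [  -0.30    -0.05     0.75]
Cofactors of I−A, C_ij = (−1)^(i+j)·(minor ij) (rows/columns in the sector order above):
  C_11 = (0.85)(0.75) − (-0.15)(-0.05) = 0.6300
  C_12 = −[(-0.30)(0.75) − (-0.15)(-0.30)] = 0.2700
  C_13 = (-0.30)(-0.05) − (0.85)(-0.30) = 0.2700
  C_21 = −[(-0.30)(0.75) − (-0.20)(-0.05)] = 0.2350
  C_22 = (0.80)(0.75) − (-0.20)(-0.30) = 0.5400
  C_23 = −[(0.80)(-0.05) − (-0.30)(-0.30)] = 0.1300
  C_31 = (-0.30)(-0.15) − (-0.20)(0.85) = 0.2150
  C_32 = −[(0.80)(-0.15) − (-0.20)(-0.30)] = 0.1800
  C_33 = (0.80)(0.85) − (-0.30)(-0.30) = 0.5900
det(I−A) = Σ_j (I−A)_1j·C_1j = (0.80)(0.6300) + (-0.30)(0.2700) + (-0.20)(0.2700) = 0.3690
adj(I−A) = Cᵀ =
  [ 0.6300   0.2350   0.2150]
  [ 0.2700   0.5400   0.1800]
  [ 0.2700   0.1300   0.5900]
(I − A)⁻¹ = adj(I−A) / det(I−A) ≈
  [   1.7073     0.6369     0.5827]
  [   0.7317     1.4634     0.4878]
  [   0.7317     0.3523     1.5989]
Δx = (I − A)⁻¹ Δd with Δd having +30 in the Footwear component and 0 elsewhere.
So Δx_B = L_BF · (+30), where L_BF = adj(I−A)_BF / det(I−A) = 0.2700 / 0.3690.
Δx_B = 0.2700 × (+30) / 0.3690 = 8.10 / 0.3690 ≈ 21.951.

Δx_B = 21.951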